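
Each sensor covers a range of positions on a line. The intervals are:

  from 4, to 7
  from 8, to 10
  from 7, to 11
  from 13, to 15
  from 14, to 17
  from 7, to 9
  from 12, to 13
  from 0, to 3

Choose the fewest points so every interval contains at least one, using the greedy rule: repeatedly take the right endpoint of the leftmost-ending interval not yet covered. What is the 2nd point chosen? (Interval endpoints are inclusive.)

Process intervals by earliest right end; each time one isn't hit yet, stab at its right endpoint.
Sorted: [0,3] [4,7] [7,9] [8,10] [7,11] [12,13] [13,15] [14,17]
{[0,3]} hit by 3; {[4,7],[7,9]} hit by 7; {[8,10],[7,11]} hit by 10; {[12,13],[13,15]} hit by 13; {[14,17]} hit by 17.
Points: 3, 7, 10, 13, 17 (5 total).

7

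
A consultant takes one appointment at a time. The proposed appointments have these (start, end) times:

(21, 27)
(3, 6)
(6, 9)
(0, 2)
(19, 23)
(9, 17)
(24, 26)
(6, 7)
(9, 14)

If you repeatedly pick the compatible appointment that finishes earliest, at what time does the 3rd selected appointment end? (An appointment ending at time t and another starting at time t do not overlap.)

7

By end time: (0,2), (3,6), (6,7), (6,9), (9,14), (9,17), (19,23), (24,26), (21,27).
Pick (0,2); next start ≥ 2 → (3,6); next start ≥ 6 → (6,7); next start ≥ 7 → (9,14); next start ≥ 14 → (19,23); next start ≥ 23 → (24,26).
Selected: (0,2) (3,6) (6,7) (9,14) (19,23) (24,26)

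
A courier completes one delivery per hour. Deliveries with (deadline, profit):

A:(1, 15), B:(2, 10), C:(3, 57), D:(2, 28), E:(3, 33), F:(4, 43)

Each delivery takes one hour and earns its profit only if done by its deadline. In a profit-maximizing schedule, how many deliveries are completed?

By profit: C(d3,57), F(d4,43), E(d3,33), D(d2,28), A(d1,15), B(d2,10)
C→slot 3; F→slot 4; E→slot 2; D→slot 1; A skipped; B skipped.
4 of 6 scheduled.

4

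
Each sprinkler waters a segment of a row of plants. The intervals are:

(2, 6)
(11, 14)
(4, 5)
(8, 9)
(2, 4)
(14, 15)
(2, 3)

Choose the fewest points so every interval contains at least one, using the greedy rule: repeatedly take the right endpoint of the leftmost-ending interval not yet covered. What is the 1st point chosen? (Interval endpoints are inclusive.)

Sort by right endpoint; whenever an interval is uncovered, place a point at its right end.
By right end: [2,3]  [2,4]  [4,5]  [2,6]  [8,9]  [11,14]  [14,15]
[2,3] uncovered → point at 3; [4,5] uncovered → point at 5; [8,9] uncovered → point at 9; [11,14] uncovered → point at 14.
Points: 3, 5, 9, 14 (4 total).

3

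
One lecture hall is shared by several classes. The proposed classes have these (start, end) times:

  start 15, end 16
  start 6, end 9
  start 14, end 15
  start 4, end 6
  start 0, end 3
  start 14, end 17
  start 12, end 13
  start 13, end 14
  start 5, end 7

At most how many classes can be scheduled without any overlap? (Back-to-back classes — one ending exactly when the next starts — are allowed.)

7

Sort by end time and greedily take each interval whose start is ≥ the last chosen end.
By end time: (0,3), (4,6), (5,7), (6,9), (12,13), (13,14), (14,15), (15,16), (14,17).
Pick (0,3); next start ≥ 3 → (4,6); next start ≥ 6 → (6,9); next start ≥ 9 → (12,13); next start ≥ 13 → (13,14); next start ≥ 14 → (14,15); next start ≥ 15 → (15,16).
Selected 7 classes.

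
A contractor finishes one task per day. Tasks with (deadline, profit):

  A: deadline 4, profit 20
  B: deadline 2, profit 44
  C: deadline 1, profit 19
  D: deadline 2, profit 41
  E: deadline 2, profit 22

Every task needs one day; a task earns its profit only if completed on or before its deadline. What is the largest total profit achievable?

105

Profit order: B=44 D=41 E=22 A=20 C=19
Assign: B→slot 2, D→slot 1, E skipped, A→slot 4, C skipped.
Slots: [1:D] [2:B] [4:A]
Profit = 41 + 44 + 20 = 105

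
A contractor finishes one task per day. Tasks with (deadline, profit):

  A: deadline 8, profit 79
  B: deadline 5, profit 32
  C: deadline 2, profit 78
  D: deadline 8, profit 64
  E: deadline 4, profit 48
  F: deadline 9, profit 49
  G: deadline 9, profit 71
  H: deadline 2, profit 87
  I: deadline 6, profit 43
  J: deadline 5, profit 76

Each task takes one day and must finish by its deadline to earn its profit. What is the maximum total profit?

595

By profit: H(d2,87), A(d8,79), C(d2,78), J(d5,76), G(d9,71), D(d8,64), F(d9,49), E(d4,48), I(d6,43), B(d5,32)
H→slot 2; A→slot 8; C→slot 1; J→slot 5; G→slot 9; D→slot 7; F→slot 6; E→slot 4; I→slot 3; B skipped.
Profit = 78 + 87 + 43 + 48 + 76 + 49 + 64 + 79 + 71 = 595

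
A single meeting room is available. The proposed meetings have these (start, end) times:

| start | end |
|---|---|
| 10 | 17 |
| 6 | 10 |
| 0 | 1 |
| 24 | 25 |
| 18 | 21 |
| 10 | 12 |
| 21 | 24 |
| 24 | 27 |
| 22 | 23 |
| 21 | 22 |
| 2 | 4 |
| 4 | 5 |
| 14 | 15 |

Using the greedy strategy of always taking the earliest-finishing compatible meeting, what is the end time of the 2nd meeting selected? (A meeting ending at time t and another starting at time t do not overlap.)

Sorted by end: (0,1)  (2,4)  (4,5)  (6,10)  (10,12)  (14,15)  (10,17)  (18,21)  (21,22)  (22,23)  (21,24)  (24,25)  (24,27)
take (0,1); take (2,4); take (4,5); take (6,10); take (10,12); take (14,15); take (18,21); take (21,22); take (22,23); skip (21,24); take (24,25).
Selected: (0,1) (2,4) (4,5) (6,10) (10,12) (14,15) (18,21) (21,22) (22,23) (24,25)

4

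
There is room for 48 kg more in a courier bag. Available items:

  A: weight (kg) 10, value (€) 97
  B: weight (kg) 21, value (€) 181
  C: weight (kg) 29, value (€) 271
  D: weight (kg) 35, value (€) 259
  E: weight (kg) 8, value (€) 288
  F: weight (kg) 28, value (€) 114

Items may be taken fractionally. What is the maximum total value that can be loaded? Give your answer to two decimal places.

Ratios (sorted): E 36.00, A 9.70, C 9.34, B 8.62, D 7.40, F 4.07
take E (8 @ 288); take A (10 @ 97); take C (29 @ 271); take 1/21 of B → 8.62. Capacity used 48/48.
Total value = 664.62

664.62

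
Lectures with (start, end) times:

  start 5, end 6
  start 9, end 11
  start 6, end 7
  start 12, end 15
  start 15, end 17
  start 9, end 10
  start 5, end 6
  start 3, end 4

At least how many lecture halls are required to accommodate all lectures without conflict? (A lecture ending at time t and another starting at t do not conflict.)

2

Count concurrent intervals with a sweep; the peak is the room count.
Events (time:±→running): 3:+→1 4:-→0 5:+→1 5:+→2 … peak 2.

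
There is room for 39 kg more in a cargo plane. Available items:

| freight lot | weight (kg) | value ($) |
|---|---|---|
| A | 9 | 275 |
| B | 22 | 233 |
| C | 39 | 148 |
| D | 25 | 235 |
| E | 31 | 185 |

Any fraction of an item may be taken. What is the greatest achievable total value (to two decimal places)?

Ratios (sorted): A 30.56, B 10.59, D 9.40, E 5.97, C 3.79
take A (9 @ 275); take B (22 @ 233); take 8/25 of D → 75.20. Capacity used 39/39.
Total value = 583.20

583.20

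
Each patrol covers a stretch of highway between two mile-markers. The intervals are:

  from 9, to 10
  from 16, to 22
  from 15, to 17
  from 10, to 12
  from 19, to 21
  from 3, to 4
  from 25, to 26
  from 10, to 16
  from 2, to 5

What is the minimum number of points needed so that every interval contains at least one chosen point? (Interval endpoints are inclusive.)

5

Sort by right endpoint; whenever an interval is uncovered, place a point at its right end.
Sorted: [3,4] [2,5] [9,10] [10,12] [10,16] [15,17] [19,21] [16,22] [25,26]
{[3,4],[2,5]} hit by 4; {[9,10],[10,12],[10,16]} hit by 10; {[15,17]} hit by 17; {[19,21],[16,22]} hit by 21; {[25,26]} hit by 26.
Points: 4, 10, 17, 21, 26 (5 total).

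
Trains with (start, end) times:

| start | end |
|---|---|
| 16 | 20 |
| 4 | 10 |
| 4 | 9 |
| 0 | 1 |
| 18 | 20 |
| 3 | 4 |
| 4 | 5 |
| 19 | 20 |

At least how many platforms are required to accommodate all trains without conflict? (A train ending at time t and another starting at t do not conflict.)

3

Count concurrent intervals with a sweep; the peak is the room count.
starts: [0, 3, 4, 4, 4, 16, 18, 19]
ends:   [1, 4, 5, 9, 10, 20, 20, 20]
s0→1 e1→0 s3→1 e4→0 s4→1 s4→2 s4→3  — peak 3.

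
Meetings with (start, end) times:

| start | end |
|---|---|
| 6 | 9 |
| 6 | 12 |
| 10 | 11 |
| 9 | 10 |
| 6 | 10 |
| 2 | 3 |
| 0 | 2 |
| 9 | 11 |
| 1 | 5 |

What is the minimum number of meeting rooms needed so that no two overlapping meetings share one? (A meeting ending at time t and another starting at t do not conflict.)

4

starts: [0, 1, 2, 6, 6, 6, 9, 9, 10]
ends:   [2, 3, 5, 9, 10, 10, 11, 11, 12]
s0→1 s1→2 e2→1 s2→2 e3→1 e5→0 s6→1 s6→2 s6→3 e9→2 s9→3 s9→4  — peak 4.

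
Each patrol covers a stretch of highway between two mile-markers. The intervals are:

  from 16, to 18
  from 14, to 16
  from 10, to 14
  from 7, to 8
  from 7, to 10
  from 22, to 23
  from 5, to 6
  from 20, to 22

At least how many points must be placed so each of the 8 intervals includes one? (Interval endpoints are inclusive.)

Process intervals by earliest right end; each time one isn't hit yet, stab at its right endpoint.
By right end: [5,6]  [7,8]  [7,10]  [10,14]  [14,16]  [16,18]  [20,22]  [22,23]
[5,6] uncovered → point at 6; [7,8] uncovered → point at 8; [10,14] uncovered → point at 14; [16,18] uncovered → point at 18; [20,22] uncovered → point at 22.
Points: 6, 8, 14, 18, 22 (5 total).

5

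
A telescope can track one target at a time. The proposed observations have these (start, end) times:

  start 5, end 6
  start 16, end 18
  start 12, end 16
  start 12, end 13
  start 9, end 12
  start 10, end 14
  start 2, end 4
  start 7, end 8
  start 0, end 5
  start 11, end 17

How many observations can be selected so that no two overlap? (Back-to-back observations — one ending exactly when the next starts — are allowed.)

Sorted by end: (2,4)  (0,5)  (5,6)  (7,8)  (9,12)  (12,13)  (10,14)  (12,16)  (11,17)  (16,18)
take (2,4); take (5,6); take (7,8); take (9,12); take (12,13); skip (10,14); skip (11,17); take (16,18).
Selected 6 observations.

6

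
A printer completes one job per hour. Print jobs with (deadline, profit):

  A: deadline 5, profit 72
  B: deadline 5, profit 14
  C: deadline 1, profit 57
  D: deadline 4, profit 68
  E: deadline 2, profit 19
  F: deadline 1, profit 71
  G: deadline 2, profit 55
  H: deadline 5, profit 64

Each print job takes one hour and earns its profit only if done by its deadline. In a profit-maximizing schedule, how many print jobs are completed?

Take jobs in profit order; each goes to the latest open slot no later than its deadline.
Profit order: A=72 F=71 D=68 H=64 C=57 G=55 E=19 B=14
Assign: A→slot 5, F→slot 1, D→slot 4, H→slot 3, C skipped, G→slot 2, E skipped, B skipped.
Slots: [1:F] [2:G] [3:H] [4:D] [5:A]
5 of 8 scheduled.

5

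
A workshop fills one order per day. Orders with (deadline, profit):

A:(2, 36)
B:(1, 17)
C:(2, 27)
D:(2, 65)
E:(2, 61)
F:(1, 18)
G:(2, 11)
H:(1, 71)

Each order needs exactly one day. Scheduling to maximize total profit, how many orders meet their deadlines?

2

Profit order: H=71 D=65 E=61 A=36 C=27 F=18 B=17 G=11
Assign: H→slot 1, D→slot 2, E skipped, A skipped, C skipped, F skipped, B skipped, G skipped.
Slots: [1:H] [2:D]
2 of 8 scheduled.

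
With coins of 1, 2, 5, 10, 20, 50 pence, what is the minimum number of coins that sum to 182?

6

Greedy: take as many of the largest coin as possible, then repeat with the remainder.
182 = 3×50 + 1×20 + 1×10 + 1×2
Total coins = 3 + 1 + 1 + 1 = 6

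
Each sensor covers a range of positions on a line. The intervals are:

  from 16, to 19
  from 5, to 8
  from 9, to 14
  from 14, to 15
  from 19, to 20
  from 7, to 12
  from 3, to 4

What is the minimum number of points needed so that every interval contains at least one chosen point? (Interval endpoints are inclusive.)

Process intervals by earliest right end; each time one isn't hit yet, stab at its right endpoint.
By right end: [3,4]  [5,8]  [7,12]  [9,14]  [14,15]  [16,19]  [19,20]
[3,4] uncovered → point at 4; [5,8] uncovered → point at 8; [9,14] uncovered → point at 14; [16,19] uncovered → point at 19.
Points: 4, 8, 14, 19 (4 total).

4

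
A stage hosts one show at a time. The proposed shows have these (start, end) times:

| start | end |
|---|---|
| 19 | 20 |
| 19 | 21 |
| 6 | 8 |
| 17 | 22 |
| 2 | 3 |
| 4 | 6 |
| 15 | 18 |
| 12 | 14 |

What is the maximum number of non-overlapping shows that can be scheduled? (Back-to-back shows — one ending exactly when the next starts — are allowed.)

6

Greedy by earliest finish: after sorting by end time, pick each interval compatible with the last pick.
Sorted by end: (2,3)  (4,6)  (6,8)  (12,14)  (15,18)  (19,20)  (19,21)  (17,22)
take (2,3); take (4,6); take (6,8); take (12,14); take (15,18); take (19,20).
Selected 6 shows.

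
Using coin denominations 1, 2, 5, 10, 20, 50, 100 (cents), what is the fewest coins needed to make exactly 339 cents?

339 − 3×100→39 − 1×20→19 − 1×10→9 − 1×5→4 − 2×2→0
Total coins = 3 + 1 + 1 + 1 + 2 = 8

8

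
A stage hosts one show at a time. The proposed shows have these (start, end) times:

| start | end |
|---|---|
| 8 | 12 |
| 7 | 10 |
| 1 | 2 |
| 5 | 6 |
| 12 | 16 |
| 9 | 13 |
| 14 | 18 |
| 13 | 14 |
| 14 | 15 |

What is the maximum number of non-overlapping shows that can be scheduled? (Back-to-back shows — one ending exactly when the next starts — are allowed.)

5

Greedy by earliest finish: after sorting by end time, pick each interval compatible with the last pick.
Sorted by end: (1,2)  (5,6)  (7,10)  (8,12)  (9,13)  (13,14)  (14,15)  (12,16)  (14,18)
take (1,2); take (5,6); take (7,10); take (13,14); take (14,15).
Selected 5 shows.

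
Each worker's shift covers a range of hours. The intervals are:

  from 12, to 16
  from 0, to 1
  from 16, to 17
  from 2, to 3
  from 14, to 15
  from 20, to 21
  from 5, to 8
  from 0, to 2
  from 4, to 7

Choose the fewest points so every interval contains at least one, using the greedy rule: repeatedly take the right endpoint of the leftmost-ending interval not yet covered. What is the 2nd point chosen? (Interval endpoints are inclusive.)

Sort by right endpoint; whenever an interval is uncovered, place a point at its right end.
Sorted: [0,1] [0,2] [2,3] [4,7] [5,8] [14,15] [12,16] [16,17] [20,21]
{[0,1],[0,2]} hit by 1; {[2,3]} hit by 3; {[4,7],[5,8]} hit by 7; {[14,15],[12,16]} hit by 15; {[16,17]} hit by 17; {[20,21]} hit by 21.
Points: 1, 3, 7, 15, 17, 21 (6 total).

3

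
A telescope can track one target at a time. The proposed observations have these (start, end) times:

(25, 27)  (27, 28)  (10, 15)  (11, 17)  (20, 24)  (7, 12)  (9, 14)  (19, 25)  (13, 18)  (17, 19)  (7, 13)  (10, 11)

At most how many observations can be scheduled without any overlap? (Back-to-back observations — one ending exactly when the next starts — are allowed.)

By end time: (10,11), (7,12), (7,13), (9,14), (10,15), (11,17), (13,18), (17,19), (20,24), (19,25), (25,27), (27,28).
Pick (10,11); next start ≥ 11 → (11,17); next start ≥ 17 → (17,19); next start ≥ 19 → (20,24); next start ≥ 24 → (25,27); next start ≥ 27 → (27,28).
Selected 6 observations.

6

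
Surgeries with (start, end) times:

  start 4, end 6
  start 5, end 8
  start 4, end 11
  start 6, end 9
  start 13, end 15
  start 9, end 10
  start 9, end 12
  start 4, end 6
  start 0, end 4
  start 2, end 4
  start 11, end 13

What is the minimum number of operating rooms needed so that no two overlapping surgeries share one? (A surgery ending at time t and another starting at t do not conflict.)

4

The answer is the maximum number of intervals overlapping at any instant.
Events (time:±→running): 0:+→1 2:+→2 4:-→1 4:-→0 4:+→1 4:+→2 4:+→3 5:+→4 … peak 4.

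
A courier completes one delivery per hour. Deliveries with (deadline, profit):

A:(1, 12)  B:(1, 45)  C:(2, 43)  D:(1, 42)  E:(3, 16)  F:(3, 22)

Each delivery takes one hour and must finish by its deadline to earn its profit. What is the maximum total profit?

110

Sort by profit descending; place each in the latest free slot ≤ its deadline.
Profit order: B=45 C=43 D=42 F=22 E=16 A=12
Assign: B→slot 1, C→slot 2, D skipped, F→slot 3, E skipped, A skipped.
Slots: [1:B] [2:C] [3:F]
Profit = 45 + 43 + 22 = 110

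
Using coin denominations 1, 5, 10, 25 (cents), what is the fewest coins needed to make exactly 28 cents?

4

Use the largest denomination that fits, subtract, and repeat.
28 − 1×25→3 − 3×1→0
Total coins = 1 + 3 = 4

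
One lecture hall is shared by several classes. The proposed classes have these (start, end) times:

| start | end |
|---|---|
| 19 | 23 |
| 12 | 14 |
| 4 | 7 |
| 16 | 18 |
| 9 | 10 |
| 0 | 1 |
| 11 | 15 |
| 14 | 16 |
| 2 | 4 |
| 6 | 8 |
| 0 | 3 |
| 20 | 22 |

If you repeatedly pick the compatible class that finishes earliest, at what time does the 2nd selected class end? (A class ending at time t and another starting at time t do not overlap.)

Greedy by earliest finish: after sorting by end time, pick each interval compatible with the last pick.
Sorted by end: (0,1)  (0,3)  (2,4)  (4,7)  (6,8)  (9,10)  (12,14)  (11,15)  (14,16)  (16,18)  (20,22)  (19,23)
take (0,1); skip (0,3); take (2,4); take (4,7); take (9,10); take (12,14); take (14,16); take (16,18); take (20,22).
Selected: (0,1) (2,4) (4,7) (9,10) (12,14) (14,16) (16,18) (20,22)

4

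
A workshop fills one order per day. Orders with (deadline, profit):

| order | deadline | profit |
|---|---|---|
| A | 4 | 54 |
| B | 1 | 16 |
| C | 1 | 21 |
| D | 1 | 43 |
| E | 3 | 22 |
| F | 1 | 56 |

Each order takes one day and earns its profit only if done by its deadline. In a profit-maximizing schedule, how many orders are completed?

By profit: F(d1,56), A(d4,54), D(d1,43), E(d3,22), C(d1,21), B(d1,16)
F→slot 1; A→slot 4; D skipped; E→slot 3; C skipped; B skipped.
3 of 6 scheduled.

3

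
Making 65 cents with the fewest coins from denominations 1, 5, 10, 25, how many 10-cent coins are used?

Use the largest denomination that fits, subtract, and repeat.
65 − 2×25→15 − 1×10→5 − 1×5→0
Count of 10: 1

1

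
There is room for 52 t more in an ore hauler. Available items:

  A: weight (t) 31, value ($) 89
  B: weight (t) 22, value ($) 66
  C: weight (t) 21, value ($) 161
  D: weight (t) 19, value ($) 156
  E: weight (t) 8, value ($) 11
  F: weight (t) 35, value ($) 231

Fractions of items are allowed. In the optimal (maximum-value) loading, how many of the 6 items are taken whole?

Greedy by value/weight ratio, highest first.
Order: D (156/19=8.21) > C (161/21=7.67) > F (231/35=6.60) > B (66/22=3.00) > A (89/31=2.87) > E (11/8=1.38)
Fill: take D (19 @ 156) → take C (21 @ 161) → take 12/35 of F → 79.20; 52/52 used.
2 item(s) taken whole; one partial (take 12/35 of F).

2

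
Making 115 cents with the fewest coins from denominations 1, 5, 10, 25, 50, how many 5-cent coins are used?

Use the largest denomination that fits, subtract, and repeat.
115 = 2×50 + 1×10 + 1×5
Count of 5: 1

1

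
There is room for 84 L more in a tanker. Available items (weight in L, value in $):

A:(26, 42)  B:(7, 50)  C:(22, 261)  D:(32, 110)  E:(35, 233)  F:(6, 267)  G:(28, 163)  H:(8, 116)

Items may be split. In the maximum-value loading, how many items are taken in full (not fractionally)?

Sort by value per unit weight and fill in that order.
Order: F (267/6=44.50) > H (116/8=14.50) > C (261/22=11.86) > B (50/7=7.14) > E (233/35=6.66) > G (163/28=5.82) > D (110/32=3.44) > A (42/26=1.62)
Fill: take F (6 @ 267) → take H (8 @ 116) → take C (22 @ 261) → take B (7 @ 50) → take E (35 @ 233) → take 6/28 of G → 34.93; 84/84 used.
5 item(s) taken whole; one partial (take 6/28 of G).

5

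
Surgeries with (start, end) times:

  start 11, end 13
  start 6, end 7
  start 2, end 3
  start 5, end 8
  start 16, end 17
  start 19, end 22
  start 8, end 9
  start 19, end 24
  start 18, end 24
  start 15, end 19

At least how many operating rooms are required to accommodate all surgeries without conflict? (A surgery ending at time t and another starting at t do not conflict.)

Events (time:±→running): 2:+→1 3:-→0 5:+→1 6:+→2 7:-→1 8:-→0 8:+→1 9:-→0 11:+→1 13:-→0 15:+→1 16:+→2 17:-→1 18:+→2 19:-→1 19:+→2 19:+→3 … peak 3.

3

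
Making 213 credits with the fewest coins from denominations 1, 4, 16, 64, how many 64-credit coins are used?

Use the largest denomination that fits, subtract, and repeat.
213 − 3×64→21 − 1×16→5 − 1×4→1 − 1×1→0
Count of 64: 3

3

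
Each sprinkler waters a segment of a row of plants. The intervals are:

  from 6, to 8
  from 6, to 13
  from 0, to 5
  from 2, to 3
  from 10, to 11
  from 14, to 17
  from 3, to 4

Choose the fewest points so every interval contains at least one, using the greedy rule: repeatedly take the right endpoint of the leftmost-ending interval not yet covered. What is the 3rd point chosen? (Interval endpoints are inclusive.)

11

By right end: [2,3]  [3,4]  [0,5]  [6,8]  [10,11]  [6,13]  [14,17]
[2,3] uncovered → point at 3; [6,8] uncovered → point at 8; [10,11] uncovered → point at 11; [14,17] uncovered → point at 17.
Points: 3, 8, 11, 17 (4 total).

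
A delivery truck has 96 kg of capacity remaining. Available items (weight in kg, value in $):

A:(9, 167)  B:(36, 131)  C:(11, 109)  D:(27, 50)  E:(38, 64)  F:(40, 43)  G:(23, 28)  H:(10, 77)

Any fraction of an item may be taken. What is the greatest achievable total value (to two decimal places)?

Sort by value per unit weight and fill in that order.
Order: A (167/9=18.56) > C (109/11=9.91) > H (77/10=7.70) > B (131/36=3.64) > D (50/27=1.85) > E (64/38=1.68) > G (28/23=1.22) > F (43/40=1.07)
Fill: take A (9 @ 167) → take C (11 @ 109) → take H (10 @ 77) → take B (36 @ 131) → take D (27 @ 50) → take 3/38 of E → 5.05; 96/96 used.
Total value = 539.05

539.05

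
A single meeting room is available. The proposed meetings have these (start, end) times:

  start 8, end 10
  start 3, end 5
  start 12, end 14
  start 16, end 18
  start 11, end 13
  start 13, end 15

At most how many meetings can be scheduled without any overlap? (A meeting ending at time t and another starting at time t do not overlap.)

5

Greedy by earliest finish: after sorting by end time, pick each interval compatible with the last pick.
By end time: (3,5), (8,10), (11,13), (12,14), (13,15), (16,18).
Pick (3,5); next start ≥ 5 → (8,10); next start ≥ 10 → (11,13); next start ≥ 13 → (13,15); next start ≥ 15 → (16,18).
Selected 5 meetings.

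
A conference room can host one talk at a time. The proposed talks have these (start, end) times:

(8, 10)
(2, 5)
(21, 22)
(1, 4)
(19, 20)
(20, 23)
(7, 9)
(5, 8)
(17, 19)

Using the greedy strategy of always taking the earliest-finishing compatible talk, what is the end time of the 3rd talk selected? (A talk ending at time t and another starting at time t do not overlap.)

Sorted by end: (1,4)  (2,5)  (5,8)  (7,9)  (8,10)  (17,19)  (19,20)  (21,22)  (20,23)
take (1,4); take (5,8); skip (7,9); take (8,10); take (17,19); take (19,20); take (21,22).
Selected: (1,4) (5,8) (8,10) (17,19) (19,20) (21,22)

10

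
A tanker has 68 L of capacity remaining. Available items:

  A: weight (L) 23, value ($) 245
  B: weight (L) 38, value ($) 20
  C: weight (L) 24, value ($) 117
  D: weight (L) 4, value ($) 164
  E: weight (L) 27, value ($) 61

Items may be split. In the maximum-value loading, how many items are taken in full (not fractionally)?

Ratios (sorted): D 41.00, A 10.65, C 4.88, E 2.26, B 0.53
take D (4 @ 164); take A (23 @ 245); take C (24 @ 117); take 17/27 of E → 38.41. Capacity used 68/68.
3 item(s) taken whole; one partial (take 17/27 of E).

3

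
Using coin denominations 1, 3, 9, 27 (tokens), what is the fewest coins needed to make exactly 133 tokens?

Greedy: take as many of the largest coin as possible, then repeat with the remainder.
133 = 4×27 + 2×9 + 2×3 + 1×1
Total coins = 4 + 2 + 2 + 1 = 9

9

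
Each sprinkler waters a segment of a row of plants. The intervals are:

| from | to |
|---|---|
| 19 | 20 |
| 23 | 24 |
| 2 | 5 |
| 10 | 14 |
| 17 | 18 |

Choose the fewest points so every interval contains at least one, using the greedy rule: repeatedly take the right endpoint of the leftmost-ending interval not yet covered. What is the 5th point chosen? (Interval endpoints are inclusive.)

By right end: [2,5]  [10,14]  [17,18]  [19,20]  [23,24]
[2,5] uncovered → point at 5; [10,14] uncovered → point at 14; [17,18] uncovered → point at 18; [19,20] uncovered → point at 20; [23,24] uncovered → point at 24.
Points: 5, 14, 18, 20, 24 (5 total).

24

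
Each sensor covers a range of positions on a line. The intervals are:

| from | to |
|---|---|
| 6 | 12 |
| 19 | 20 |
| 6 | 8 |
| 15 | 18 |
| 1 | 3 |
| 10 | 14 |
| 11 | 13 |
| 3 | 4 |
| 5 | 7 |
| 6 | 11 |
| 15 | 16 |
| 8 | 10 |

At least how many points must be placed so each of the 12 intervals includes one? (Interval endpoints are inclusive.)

6

Process intervals by earliest right end; each time one isn't hit yet, stab at its right endpoint.
By right end: [1,3]  [3,4]  [5,7]  [6,8]  [8,10]  [6,11]  [6,12]  [11,13]  [10,14]  [15,16]  [15,18]  [19,20]
[1,3] uncovered → point at 3; [5,7] uncovered → point at 7; [8,10] uncovered → point at 10; [11,13] uncovered → point at 13; [15,16] uncovered → point at 16; [19,20] uncovered → point at 20.
Points: 3, 7, 10, 13, 16, 20 (6 total).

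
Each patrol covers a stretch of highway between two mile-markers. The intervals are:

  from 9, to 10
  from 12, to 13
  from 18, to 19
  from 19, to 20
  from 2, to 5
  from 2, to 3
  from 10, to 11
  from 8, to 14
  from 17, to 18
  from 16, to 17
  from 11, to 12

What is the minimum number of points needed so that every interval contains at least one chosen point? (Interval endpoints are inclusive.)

By right end: [2,3]  [2,5]  [9,10]  [10,11]  [11,12]  [12,13]  [8,14]  [16,17]  [17,18]  [18,19]  [19,20]
[2,3] uncovered → point at 3; [9,10] uncovered → point at 10; [11,12] uncovered → point at 12; [16,17] uncovered → point at 17; [18,19] uncovered → point at 19.
Points: 3, 10, 12, 17, 19 (5 total).

5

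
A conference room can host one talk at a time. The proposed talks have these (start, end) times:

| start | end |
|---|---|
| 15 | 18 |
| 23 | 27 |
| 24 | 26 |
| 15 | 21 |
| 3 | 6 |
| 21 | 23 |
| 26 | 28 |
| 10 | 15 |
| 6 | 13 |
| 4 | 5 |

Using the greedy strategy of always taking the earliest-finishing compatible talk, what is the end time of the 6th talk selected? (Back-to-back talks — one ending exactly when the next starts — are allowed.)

By end time: (4,5), (3,6), (6,13), (10,15), (15,18), (15,21), (21,23), (24,26), (23,27), (26,28).
Pick (4,5); next start ≥ 5 → (6,13); next start ≥ 13 → (15,18); next start ≥ 18 → (21,23); next start ≥ 23 → (24,26); next start ≥ 26 → (26,28).
Selected: (4,5) (6,13) (15,18) (21,23) (24,26) (26,28)

28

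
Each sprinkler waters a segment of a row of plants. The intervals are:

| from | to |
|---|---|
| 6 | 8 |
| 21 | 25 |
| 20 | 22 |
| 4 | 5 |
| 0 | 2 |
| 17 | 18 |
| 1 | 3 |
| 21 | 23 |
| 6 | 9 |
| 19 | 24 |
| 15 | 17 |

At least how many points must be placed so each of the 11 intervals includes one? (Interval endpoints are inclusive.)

Process intervals by earliest right end; each time one isn't hit yet, stab at its right endpoint.
Sorted: [0,2] [1,3] [4,5] [6,8] [6,9] [15,17] [17,18] [20,22] [21,23] [19,24] [21,25]
{[0,2],[1,3]} hit by 2; {[4,5]} hit by 5; {[6,8],[6,9]} hit by 8; {[15,17],[17,18]} hit by 17; {[20,22],[21,23],[19,24],[21,25]} hit by 22.
Points: 2, 5, 8, 17, 22 (5 total).

5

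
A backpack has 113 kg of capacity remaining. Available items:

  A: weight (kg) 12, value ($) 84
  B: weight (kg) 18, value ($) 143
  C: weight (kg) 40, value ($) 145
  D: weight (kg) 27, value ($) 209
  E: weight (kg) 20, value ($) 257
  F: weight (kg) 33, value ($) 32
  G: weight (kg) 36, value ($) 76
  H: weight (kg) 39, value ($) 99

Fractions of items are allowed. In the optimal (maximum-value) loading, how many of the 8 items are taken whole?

4

Order: E (257/20=12.85) > B (143/18=7.94) > D (209/27=7.74) > A (84/12=7.00) > C (145/40=3.62) > H (99/39=2.54) > G (76/36=2.11) > F (32/33=0.97)
Fill: take E (20 @ 257) → take B (18 @ 143) → take D (27 @ 209) → take A (12 @ 84) → take 36/40 of C → 130.50; 113/113 used.
4 item(s) taken whole; one partial (take 36/40 of C).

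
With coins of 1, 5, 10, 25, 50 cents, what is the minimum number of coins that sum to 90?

Use the largest denomination that fits, subtract, and repeat.
90 = 1×50 + 1×25 + 1×10 + 1×5
Total coins = 1 + 1 + 1 + 1 = 4

4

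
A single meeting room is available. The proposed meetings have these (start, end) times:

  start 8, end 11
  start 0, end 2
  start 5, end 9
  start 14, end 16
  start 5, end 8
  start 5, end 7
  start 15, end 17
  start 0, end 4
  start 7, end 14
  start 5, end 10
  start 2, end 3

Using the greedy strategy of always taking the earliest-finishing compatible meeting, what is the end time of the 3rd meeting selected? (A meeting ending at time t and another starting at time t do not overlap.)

7

Greedy by earliest finish: after sorting by end time, pick each interval compatible with the last pick.
Sorted by end: (0,2)  (2,3)  (0,4)  (5,7)  (5,8)  (5,9)  (5,10)  (8,11)  (7,14)  (14,16)  (15,17)
take (0,2); take (2,3); take (5,7); skip (5,9); take (8,11); take (14,16).
Selected: (0,2) (2,3) (5,7) (8,11) (14,16)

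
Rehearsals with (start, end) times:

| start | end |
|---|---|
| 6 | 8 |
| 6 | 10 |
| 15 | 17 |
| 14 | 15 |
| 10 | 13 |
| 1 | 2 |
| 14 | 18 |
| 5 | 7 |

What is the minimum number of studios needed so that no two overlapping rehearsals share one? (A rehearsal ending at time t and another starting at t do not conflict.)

3

Count concurrent intervals with a sweep; the peak is the room count.
starts: [1, 5, 6, 6, 10, 14, 14, 15]
ends:   [2, 7, 8, 10, 13, 15, 17, 18]
s1→1 e2→0 s5→1 s6→2 s6→3  — peak 3.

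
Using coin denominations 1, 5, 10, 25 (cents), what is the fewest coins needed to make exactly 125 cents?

5

125 = 5×25
Total coins = 5 = 5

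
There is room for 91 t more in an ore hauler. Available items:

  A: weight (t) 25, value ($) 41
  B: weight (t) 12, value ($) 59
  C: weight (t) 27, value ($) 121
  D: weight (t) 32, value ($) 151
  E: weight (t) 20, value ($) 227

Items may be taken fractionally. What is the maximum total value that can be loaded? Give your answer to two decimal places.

558.00

Sort by value per unit weight and fill in that order.
Ratios (sorted): E 11.35, B 4.92, D 4.72, C 4.48, A 1.64
take E (20 @ 227); take B (12 @ 59); take D (32 @ 151); take C (27 @ 121). Capacity used 91/91.
Total value = 558.00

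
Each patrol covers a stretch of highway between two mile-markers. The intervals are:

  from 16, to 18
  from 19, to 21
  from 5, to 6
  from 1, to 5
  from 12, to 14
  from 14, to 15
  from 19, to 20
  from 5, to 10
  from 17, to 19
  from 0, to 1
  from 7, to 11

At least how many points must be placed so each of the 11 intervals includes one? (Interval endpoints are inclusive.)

6

By right end: [0,1]  [1,5]  [5,6]  [5,10]  [7,11]  [12,14]  [14,15]  [16,18]  [17,19]  [19,20]  [19,21]
[0,1] uncovered → point at 1; [5,6] uncovered → point at 6; [7,11] uncovered → point at 11; [12,14] uncovered → point at 14; [16,18] uncovered → point at 18; [19,20] uncovered → point at 20.
Points: 1, 6, 11, 14, 18, 20 (6 total).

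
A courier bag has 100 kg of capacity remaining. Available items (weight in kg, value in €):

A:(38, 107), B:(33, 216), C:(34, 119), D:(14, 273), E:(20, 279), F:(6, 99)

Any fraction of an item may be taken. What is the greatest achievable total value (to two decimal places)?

Sort by value per unit weight and fill in that order.
Order: D (273/14=19.50) > F (99/6=16.50) > E (279/20=13.95) > B (216/33=6.55) > C (119/34=3.50) > A (107/38=2.82)
Fill: take D (14 @ 273) → take F (6 @ 99) → take E (20 @ 279) → take B (33 @ 216) → take 27/34 of C → 94.50; 100/100 used.
Total value = 961.50

961.50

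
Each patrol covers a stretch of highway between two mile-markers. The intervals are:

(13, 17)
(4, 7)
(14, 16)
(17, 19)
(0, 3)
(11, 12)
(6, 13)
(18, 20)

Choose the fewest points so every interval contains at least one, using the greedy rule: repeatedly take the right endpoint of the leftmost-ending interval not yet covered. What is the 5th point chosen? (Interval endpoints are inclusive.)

19

Process intervals by earliest right end; each time one isn't hit yet, stab at its right endpoint.
Sorted: [0,3] [4,7] [11,12] [6,13] [14,16] [13,17] [17,19] [18,20]
{[0,3]} hit by 3; {[4,7]} hit by 7; {[11,12],[6,13]} hit by 12; {[14,16],[13,17]} hit by 16; {[17,19],[18,20]} hit by 19.
Points: 3, 7, 12, 16, 19 (5 total).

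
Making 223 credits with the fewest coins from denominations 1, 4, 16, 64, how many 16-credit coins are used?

1

223 − 3×64→31 − 1×16→15 − 3×4→3 − 3×1→0
Count of 16: 1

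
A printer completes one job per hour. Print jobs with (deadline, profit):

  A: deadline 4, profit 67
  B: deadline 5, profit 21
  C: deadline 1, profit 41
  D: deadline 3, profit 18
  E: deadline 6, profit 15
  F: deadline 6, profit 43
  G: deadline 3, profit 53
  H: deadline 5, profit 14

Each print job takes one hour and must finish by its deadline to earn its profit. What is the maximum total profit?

243

Sort by profit descending; place each in the latest free slot ≤ its deadline.
Profit order: A=67 G=53 F=43 C=41 B=21 D=18 E=15 H=14
Assign: A→slot 4, G→slot 3, F→slot 6, C→slot 1, B→slot 5, D→slot 2, E skipped, H skipped.
Slots: [1:C] [2:D] [3:G] [4:A] [5:B] [6:F]
Profit = 41 + 18 + 53 + 67 + 21 + 43 = 243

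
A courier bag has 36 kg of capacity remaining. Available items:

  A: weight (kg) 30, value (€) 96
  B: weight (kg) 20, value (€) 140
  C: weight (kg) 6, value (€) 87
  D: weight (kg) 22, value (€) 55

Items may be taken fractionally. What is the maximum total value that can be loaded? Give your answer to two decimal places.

259.00

Greedy by value/weight ratio, highest first.
Ratios (sorted): C 14.50, B 7.00, A 3.20, D 2.50
take C (6 @ 87); take B (20 @ 140); take 10/30 of A → 32.00. Capacity used 36/36.
Total value = 259.00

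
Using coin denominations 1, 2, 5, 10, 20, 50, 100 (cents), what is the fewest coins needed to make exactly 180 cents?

4

180 − 1×100→80 − 1×50→30 − 1×20→10 − 1×10→0
Total coins = 1 + 1 + 1 + 1 = 4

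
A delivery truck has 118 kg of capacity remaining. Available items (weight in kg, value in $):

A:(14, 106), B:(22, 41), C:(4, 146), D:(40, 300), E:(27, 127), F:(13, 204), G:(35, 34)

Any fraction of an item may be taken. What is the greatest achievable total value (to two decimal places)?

920.27

Greedy by value/weight ratio, highest first.
Ratios (sorted): C 36.50, F 15.69, A 7.57, D 7.50, E 4.70, B 1.86, G 0.97
take C (4 @ 146); take F (13 @ 204); take A (14 @ 106); take D (40 @ 300); take E (27 @ 127); take 20/22 of B → 37.27. Capacity used 118/118.
Total value = 920.27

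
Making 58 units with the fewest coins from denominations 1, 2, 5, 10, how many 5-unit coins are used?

1

58 = 5×10 + 1×5 + 1×2 + 1×1
Count of 5: 1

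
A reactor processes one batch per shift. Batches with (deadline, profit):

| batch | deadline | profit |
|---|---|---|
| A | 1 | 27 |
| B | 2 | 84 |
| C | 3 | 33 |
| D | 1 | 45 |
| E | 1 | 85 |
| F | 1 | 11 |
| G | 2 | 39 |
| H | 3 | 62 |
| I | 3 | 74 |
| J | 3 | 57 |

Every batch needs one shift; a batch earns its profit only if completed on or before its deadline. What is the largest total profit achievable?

243

By profit: E(d1,85), B(d2,84), I(d3,74), H(d3,62), J(d3,57), D(d1,45), G(d2,39), C(d3,33), A(d1,27), F(d1,11)
E→slot 1; B→slot 2; I→slot 3; H skipped; J skipped; D skipped; G skipped; C skipped; A skipped; F skipped.
Profit = 85 + 84 + 74 = 243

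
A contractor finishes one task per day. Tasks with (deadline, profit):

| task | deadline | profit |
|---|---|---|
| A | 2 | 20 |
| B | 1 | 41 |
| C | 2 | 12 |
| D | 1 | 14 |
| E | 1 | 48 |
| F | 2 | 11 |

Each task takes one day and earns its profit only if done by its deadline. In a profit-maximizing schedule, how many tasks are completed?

2

Profit order: E=48 B=41 A=20 D=14 C=12 F=11
Assign: E→slot 1, B skipped, A→slot 2, D skipped, C skipped, F skipped.
Slots: [1:E] [2:A]
2 of 6 scheduled.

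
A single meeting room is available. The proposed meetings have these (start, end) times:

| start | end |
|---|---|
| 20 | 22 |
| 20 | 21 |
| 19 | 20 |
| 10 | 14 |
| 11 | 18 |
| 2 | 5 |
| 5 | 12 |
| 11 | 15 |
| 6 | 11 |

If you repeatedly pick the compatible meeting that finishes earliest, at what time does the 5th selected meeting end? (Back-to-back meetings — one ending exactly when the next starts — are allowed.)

21

By end time: (2,5), (6,11), (5,12), (10,14), (11,15), (11,18), (19,20), (20,21), (20,22).
Pick (2,5); next start ≥ 5 → (6,11); next start ≥ 11 → (11,15); next start ≥ 15 → (19,20); next start ≥ 20 → (20,21).
Selected: (2,5) (6,11) (11,15) (19,20) (20,21)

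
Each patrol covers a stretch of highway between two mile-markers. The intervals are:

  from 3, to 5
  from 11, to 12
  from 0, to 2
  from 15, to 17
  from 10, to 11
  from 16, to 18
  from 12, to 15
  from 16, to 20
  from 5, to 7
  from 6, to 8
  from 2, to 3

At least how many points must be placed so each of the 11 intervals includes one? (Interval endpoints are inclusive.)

6

Sorted: [0,2] [2,3] [3,5] [5,7] [6,8] [10,11] [11,12] [12,15] [15,17] [16,18] [16,20]
{[0,2],[2,3]} hit by 2; {[3,5],[5,7]} hit by 5; {[6,8]} hit by 8; {[10,11],[11,12]} hit by 11; {[12,15],[15,17]} hit by 15; {[16,18],[16,20]} hit by 18.
Points: 2, 5, 8, 11, 15, 18 (6 total).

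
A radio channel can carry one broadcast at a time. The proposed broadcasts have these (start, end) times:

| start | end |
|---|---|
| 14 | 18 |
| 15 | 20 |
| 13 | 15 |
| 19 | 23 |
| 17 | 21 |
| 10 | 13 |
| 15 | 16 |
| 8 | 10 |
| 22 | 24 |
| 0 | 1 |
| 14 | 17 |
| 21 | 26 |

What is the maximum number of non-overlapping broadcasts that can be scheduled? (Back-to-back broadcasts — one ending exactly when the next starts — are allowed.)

7

Order by finish time; keep every interval that doesn't clash with the previous kept one.
Sorted by end: (0,1)  (8,10)  (10,13)  (13,15)  (15,16)  (14,17)  (14,18)  (15,20)  (17,21)  (19,23)  (22,24)  (21,26)
take (0,1); take (8,10); take (10,13); take (13,15); take (15,16); skip (15,20); take (17,21); take (22,24).
Selected 7 broadcasts.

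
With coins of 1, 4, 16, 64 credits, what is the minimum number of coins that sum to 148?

148 − 2×64→20 − 1×16→4 − 1×4→0
Total coins = 2 + 1 + 1 = 4

4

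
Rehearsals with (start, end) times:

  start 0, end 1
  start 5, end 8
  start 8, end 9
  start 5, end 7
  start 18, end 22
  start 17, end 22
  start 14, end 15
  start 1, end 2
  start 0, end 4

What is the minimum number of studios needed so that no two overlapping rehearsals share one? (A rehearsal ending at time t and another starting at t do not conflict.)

The answer is the maximum number of intervals overlapping at any instant.
starts: [0, 0, 1, 5, 5, 8, 14, 17, 18]
ends:   [1, 2, 4, 7, 8, 9, 15, 22, 22]
s0→1 s0→2  — peak 2.

2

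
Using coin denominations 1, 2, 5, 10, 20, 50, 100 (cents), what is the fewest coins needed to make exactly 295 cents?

6

295 = 2×100 + 1×50 + 2×20 + 1×5
Total coins = 2 + 1 + 2 + 1 = 6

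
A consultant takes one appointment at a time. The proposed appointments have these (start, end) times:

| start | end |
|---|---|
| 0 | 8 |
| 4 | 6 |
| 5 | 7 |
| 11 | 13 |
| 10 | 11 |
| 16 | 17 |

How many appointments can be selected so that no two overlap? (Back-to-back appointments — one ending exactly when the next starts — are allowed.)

4

By end time: (4,6), (5,7), (0,8), (10,11), (11,13), (16,17).
Pick (4,6); next start ≥ 6 → (10,11); next start ≥ 11 → (11,13); next start ≥ 13 → (16,17).
Selected 4 appointments.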